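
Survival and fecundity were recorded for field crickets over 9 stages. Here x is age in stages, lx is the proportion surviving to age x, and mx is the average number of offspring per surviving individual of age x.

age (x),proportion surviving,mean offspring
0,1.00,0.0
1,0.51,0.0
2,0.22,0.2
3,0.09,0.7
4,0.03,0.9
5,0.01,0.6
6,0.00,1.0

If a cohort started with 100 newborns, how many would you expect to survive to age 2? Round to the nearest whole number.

22

Expected survivors = N0 · l_2 = 100 × 0.22 = 22 → 22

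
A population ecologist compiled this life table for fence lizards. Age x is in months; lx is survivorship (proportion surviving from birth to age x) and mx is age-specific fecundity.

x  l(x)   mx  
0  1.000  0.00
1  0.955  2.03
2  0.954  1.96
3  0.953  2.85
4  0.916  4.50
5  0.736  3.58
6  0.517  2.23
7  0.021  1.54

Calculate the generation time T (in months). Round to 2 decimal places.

lx·mx: 0, 1.93865, 1.86984, 2.71605, 4.122, 2.63488, 1.15291, 0.03234 → R0 = 14.46667
x·lx·mx: 0, 1.93865, 3.73968, 8.14815, 16.488, 13.1744, 6.91746, 0.22638 → Σ = 50.63272
T = 50.63272 / 14.46667 = 3.499957… → 3.50

3.50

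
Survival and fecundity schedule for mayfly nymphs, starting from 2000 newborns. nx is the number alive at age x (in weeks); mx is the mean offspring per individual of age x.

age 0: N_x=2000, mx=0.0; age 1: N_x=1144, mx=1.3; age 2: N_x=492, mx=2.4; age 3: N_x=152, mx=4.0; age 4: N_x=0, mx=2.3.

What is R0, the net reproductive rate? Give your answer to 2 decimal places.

lx = nx/n0 = nx/2000: 1, 0.572, 0.246, 0.076, 0
lx·mx by age: 0, 0.7436, 0.5904, 0.304, 0
R0 = Σ lx·mx = 1.638 → 1.64

1.64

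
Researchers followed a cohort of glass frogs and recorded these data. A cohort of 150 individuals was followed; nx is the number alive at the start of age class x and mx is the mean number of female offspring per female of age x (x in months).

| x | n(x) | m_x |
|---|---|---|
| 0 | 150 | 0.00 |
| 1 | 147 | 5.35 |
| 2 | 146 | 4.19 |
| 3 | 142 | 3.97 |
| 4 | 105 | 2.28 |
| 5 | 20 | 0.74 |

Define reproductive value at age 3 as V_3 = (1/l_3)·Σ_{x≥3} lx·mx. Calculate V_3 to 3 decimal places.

5.760

lx = nx/n0 = nx/150: 1, 0.98, 0.97333…, 0.94667…, 0.7, 0.13333…
lx·mx for x ≥ 3: 3.758267…, 1.596, 0.098667… → sum = 5.452933…
V_3 = 5.452933… / l_3 = 5.452933… / 0.946667… = 5.760141… → 5.760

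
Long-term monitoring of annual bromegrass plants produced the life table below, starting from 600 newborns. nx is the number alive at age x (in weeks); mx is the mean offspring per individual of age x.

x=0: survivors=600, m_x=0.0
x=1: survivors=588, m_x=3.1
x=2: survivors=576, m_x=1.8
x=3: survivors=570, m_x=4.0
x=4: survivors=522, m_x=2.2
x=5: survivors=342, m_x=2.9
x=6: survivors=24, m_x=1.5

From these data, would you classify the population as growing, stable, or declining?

growing

lx = nx/n0 = nx/600: 1, 0.98, 0.96, 0.95, 0.87, 0.57, 0.04
R0 = Σ lx·mx = 0 + 3.038 + 1.728 + 3.8 + 1.914 + 1.653 + 0.06 = 12.193
R0 > 1, so the population is growing.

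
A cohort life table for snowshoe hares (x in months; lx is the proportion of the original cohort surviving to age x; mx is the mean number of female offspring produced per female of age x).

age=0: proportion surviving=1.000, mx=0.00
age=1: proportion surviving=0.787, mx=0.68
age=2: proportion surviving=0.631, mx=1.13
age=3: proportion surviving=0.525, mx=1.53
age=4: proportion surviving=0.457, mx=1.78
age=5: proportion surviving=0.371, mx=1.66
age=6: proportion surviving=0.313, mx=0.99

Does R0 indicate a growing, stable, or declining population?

growing

R0 = Σ lx·mx = 0 + 0.53516 + 0.71303 + 0.80325 + 0.81346 + 0.61586 + 0.30987 = 3.79063
R0 > 1, so the population is growing.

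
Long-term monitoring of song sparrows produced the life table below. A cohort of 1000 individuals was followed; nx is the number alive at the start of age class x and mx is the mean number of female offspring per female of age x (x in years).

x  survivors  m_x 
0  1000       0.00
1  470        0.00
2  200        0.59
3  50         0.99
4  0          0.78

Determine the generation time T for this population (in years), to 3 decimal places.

2.296

lx = nx/n0 = nx/1000: 1, 0.47, 0.2, 0.05, 0
lx·mx: 0, 0, 0.118, 0.0495, 0 → R0 = 0.1675
x·lx·mx: 0, 0, 0.236, 0.1485, 0 → Σ = 0.3845
T = 0.3845 / 0.1675 = 2.295522… → 2.296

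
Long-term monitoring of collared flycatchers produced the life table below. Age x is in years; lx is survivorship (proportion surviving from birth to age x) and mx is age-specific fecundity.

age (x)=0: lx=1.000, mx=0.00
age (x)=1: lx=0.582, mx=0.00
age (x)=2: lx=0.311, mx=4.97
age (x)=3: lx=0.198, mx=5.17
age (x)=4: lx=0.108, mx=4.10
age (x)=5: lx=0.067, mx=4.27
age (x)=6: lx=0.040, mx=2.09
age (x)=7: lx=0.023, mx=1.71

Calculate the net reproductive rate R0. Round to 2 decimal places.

3.42

lx·mx by age: 0, 0, 1.54567, 1.02366, 0.4428, 0.28609, 0.0836, 0.03933
R0 = Σ lx·mx = 3.42115 → 3.42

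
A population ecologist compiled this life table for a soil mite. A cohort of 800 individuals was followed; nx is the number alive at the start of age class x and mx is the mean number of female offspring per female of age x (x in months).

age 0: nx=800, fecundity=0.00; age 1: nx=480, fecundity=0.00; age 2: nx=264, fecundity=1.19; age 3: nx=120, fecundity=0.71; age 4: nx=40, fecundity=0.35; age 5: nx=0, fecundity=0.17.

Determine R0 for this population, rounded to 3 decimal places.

lx = nx/n0 = nx/800: 1, 0.6, 0.33, 0.15, 0.05, 0
lx·mx by age: 0, 0, 0.3927, 0.1065, 0.0175, 0
R0 = Σ lx·mx = 0.5167 → 0.517

0.517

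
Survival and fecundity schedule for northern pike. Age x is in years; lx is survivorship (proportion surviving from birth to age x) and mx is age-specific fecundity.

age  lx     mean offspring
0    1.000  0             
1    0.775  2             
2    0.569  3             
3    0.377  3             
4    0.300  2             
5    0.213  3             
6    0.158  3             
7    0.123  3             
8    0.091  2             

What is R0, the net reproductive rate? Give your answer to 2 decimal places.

lx·mx by age: 0, 1.55, 1.707, 1.131, 0.6, 0.639, 0.474, 0.369, 0.182
R0 = Σ lx·mx = 6.652 → 6.65

6.65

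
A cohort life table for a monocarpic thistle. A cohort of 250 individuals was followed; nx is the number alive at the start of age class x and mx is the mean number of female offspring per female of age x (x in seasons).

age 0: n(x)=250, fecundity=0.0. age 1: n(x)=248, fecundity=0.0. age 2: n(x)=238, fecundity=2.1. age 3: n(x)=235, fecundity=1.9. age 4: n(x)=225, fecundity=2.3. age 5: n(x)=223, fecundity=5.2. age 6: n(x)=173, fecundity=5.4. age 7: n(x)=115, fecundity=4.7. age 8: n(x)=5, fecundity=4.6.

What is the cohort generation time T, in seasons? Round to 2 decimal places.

4.80

lx = nx/n0 = nx/250: 1, 0.992, 0.952, 0.94, 0.9, 0.892, 0.692, 0.46, 0.02
lx·mx: 0, 0, 1.9992, 1.786, 2.07, 4.6384, 3.7368, 2.162, 0.092 → R0 = 16.4844
x·lx·mx: 0, 0, 3.9984, 5.358, 8.28, 23.192, 22.4208, 15.134, 0.736 → Σ = 79.1192
T = 79.1192 / 16.4844 = 4.799641… → 4.80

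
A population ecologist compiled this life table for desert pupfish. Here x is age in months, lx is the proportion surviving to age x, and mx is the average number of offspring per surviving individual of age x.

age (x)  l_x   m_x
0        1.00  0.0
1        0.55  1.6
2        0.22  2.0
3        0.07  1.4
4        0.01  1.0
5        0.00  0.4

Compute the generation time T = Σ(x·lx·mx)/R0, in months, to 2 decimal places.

1.47

lx·mx: 0, 0.88, 0.44, 0.098, 0.01, 0 → R0 = 1.428
x·lx·mx: 0, 0.88, 0.88, 0.294, 0.04, 0 → Σ = 2.094
T = 2.094 / 1.428 = 1.466387… → 1.47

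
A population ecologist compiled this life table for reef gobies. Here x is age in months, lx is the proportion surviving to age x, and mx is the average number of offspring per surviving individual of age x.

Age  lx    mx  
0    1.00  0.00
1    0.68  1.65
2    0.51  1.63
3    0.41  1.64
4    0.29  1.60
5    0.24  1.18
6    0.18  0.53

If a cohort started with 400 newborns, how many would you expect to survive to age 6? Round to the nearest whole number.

72

Expected survivors = N0 · l_6 = 400 × 0.18 = 72 → 72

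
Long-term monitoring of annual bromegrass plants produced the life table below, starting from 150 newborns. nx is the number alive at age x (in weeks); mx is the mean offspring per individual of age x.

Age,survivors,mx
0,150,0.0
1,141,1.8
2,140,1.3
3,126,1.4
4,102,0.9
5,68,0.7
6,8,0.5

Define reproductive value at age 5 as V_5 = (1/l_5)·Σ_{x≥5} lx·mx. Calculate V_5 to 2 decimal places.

lx = nx/n0 = nx/150: 1, 0.94, 0.93333…, 0.84, 0.68, 0.45333…, 0.05333…
lx·mx for x ≥ 5: 0.317333…, 0.026667… → sum = 0.344…
V_5 = 0.344… / l_5 = 0.344… / 0.453333… = 0.758824… → 0.76

0.76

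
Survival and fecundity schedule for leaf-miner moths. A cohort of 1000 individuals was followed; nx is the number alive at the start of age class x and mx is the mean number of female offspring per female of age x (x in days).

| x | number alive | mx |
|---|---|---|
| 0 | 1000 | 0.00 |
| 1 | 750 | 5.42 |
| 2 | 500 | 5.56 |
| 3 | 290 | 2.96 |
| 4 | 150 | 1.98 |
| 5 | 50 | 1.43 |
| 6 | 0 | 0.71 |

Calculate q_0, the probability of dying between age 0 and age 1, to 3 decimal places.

lx = nx/n0 = nx/1000: 1, 0.75, 0.5, 0.29, 0.15, 0.05, 0
q_0 = (l_0 − l_1) / l_0 = (1 − 0.75) / 1
     = 0.25 / 1 = 0.25 → 0.250

0.250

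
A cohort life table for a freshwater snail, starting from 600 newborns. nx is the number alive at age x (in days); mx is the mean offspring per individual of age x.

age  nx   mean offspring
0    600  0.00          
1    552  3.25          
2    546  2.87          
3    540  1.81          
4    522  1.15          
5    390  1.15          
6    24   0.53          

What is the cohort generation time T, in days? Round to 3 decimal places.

2.330

lx = nx/n0 = nx/600: 1, 0.92, 0.91, 0.9, 0.87, 0.65, 0.04
lx·mx: 0, 2.99, 2.6117, 1.629, 1.0005, 0.7475, 0.0212 → R0 = 8.9999
x·lx·mx: 0, 2.99, 5.2234, 4.887, 4.002, 3.7375, 0.1272 → Σ = 20.9671
T = 20.9671 / 8.9999 = 2.329704… → 2.330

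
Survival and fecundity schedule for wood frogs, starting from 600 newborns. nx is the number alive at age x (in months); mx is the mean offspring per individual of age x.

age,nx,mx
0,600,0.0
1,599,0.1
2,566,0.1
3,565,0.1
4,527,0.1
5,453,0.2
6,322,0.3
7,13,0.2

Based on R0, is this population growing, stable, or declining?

lx = nx/n0 = nx/600: 1, 0.99833…, 0.94333…, 0.94167…, 0.87833…, 0.755, 0.53667…, 0.02167…
R0 = Σ lx·mx = 0 + 0.099833… + 0.094333… + 0.094167… + 0.087833… + 0.151 + 0.161… + 0.004333… = 0.6925…
R0 < 1, so the population is declining.

declining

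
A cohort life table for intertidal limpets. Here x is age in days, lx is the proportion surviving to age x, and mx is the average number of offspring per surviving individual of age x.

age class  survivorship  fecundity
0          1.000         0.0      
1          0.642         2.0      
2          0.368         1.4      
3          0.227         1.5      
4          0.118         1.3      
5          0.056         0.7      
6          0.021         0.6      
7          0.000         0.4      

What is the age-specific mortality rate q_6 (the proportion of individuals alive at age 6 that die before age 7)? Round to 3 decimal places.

q_6 = (l_6 − l_7) / l_6 = (0.021 − 0) / 0.021
     = 0.021 / 0.021 = 1 → 1.000

1.000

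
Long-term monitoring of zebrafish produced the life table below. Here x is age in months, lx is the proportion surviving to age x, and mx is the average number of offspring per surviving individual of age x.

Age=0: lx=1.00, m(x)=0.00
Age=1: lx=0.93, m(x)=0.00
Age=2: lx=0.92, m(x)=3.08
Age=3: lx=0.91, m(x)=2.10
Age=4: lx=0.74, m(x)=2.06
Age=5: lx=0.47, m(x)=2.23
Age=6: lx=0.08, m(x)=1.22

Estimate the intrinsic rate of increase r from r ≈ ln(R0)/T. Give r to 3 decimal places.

0.637

R0 = Σ lx·mx = 0 + 0 + 2.8336 + 1.911 + 1.5244 + 1.0481 + 0.0976 = 7.4147
Σ x·lx·mx = 23.3239; T = 23.3239/7.4147 = 3.14563…
r ≈ ln(R0)/T = ln(7.4147)/3.14563… = 0.6369… → 0.637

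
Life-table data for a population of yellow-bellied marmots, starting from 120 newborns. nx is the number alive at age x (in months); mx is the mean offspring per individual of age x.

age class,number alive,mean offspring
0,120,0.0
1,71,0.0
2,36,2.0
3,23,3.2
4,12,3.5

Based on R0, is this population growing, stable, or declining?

lx = nx/n0 = nx/120: 1, 0.59167…, 0.3, 0.19167…, 0.1
R0 = Σ lx·mx = 0 + 0 + 0.6 + 0.613333… + 0.35 = 1.563333…
R0 > 1, so the population is growing.

growing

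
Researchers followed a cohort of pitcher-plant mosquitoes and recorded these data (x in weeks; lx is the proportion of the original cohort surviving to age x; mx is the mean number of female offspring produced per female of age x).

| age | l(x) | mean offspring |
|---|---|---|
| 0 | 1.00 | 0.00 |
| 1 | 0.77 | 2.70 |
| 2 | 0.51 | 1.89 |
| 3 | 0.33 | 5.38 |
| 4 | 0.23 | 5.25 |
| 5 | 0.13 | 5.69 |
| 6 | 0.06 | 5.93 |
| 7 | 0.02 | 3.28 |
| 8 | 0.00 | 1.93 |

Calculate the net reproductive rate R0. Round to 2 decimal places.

7.19

lx·mx by age: 0, 2.079, 0.9639, 1.7754, 1.2075, 0.7397, 0.3558, 0.0656, 0
R0 = Σ lx·mx = 7.1869 → 7.19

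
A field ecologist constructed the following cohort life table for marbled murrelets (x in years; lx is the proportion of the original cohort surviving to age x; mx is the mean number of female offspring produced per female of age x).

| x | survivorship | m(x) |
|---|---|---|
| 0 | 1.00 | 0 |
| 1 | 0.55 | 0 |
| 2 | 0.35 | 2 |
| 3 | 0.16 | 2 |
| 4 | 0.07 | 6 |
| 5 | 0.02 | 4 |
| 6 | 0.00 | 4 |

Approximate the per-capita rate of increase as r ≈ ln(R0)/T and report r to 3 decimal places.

0.143

R0 = Σ lx·mx = 0 + 0 + 0.7 + 0.32 + 0.42 + 0.08 + 0 = 1.52
Σ x·lx·mx = 4.44; T = 4.44/1.52 = 2.92105…
r ≈ ln(R0)/T = ln(1.52)/2.92105… = 0.14334… → 0.143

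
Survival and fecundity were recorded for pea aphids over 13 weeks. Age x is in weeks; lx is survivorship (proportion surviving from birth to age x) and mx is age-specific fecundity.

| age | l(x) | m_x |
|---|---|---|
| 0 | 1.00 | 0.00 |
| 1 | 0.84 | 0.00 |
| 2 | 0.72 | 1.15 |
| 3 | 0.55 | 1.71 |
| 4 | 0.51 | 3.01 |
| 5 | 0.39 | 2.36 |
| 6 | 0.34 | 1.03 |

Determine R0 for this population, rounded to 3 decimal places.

lx·mx by age: 0, 0, 0.828, 0.9405, 1.5351, 0.9204, 0.3502
R0 = Σ lx·mx = 4.5742 → 4.574

4.574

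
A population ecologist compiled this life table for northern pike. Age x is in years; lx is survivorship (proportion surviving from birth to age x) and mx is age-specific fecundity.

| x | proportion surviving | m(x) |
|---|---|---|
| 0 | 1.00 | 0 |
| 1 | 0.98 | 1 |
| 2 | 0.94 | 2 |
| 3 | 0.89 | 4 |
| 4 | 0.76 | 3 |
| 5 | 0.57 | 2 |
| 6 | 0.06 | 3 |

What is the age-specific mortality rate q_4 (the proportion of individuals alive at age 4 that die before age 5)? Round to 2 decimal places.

0.25

q_4 = (l_4 − l_5) / l_4 = (0.76 − 0.57) / 0.76
     = 0.19 / 0.76 = 0.25 → 0.25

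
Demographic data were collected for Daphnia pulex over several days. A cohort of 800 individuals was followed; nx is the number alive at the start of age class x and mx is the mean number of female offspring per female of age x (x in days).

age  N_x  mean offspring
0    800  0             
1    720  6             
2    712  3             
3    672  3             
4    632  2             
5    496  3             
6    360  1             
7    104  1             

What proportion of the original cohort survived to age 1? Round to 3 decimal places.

l_1 = n_1/n_0 = 720/800 = 0.9 → 0.900

0.900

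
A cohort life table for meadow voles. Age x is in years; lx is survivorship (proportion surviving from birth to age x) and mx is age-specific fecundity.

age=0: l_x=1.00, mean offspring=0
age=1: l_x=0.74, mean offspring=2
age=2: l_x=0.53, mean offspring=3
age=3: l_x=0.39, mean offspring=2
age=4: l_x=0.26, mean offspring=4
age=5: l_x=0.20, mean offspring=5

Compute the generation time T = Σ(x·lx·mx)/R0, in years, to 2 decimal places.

lx·mx: 0, 1.48, 1.59, 0.78, 1.04, 1 → R0 = 5.89
x·lx·mx: 0, 1.48, 3.18, 2.34, 4.16, 5 → Σ = 16.16
T = 16.16 / 5.89 = 2.743633… → 2.74

2.74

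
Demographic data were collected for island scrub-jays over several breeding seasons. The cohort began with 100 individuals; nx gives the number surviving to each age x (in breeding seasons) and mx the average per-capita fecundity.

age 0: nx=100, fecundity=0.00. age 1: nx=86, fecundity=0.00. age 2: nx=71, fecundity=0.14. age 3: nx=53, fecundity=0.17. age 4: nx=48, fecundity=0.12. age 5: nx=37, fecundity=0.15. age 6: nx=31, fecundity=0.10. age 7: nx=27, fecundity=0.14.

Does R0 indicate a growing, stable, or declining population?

declining

lx = nx/n0 = nx/100: 1, 0.86, 0.71, 0.53, 0.48, 0.37, 0.31, 0.27
R0 = Σ lx·mx = 0 + 0 + 0.0994 + 0.0901 + 0.0576 + 0.0555 + 0.031 + 0.0378 = 0.3714
R0 < 1, so the population is declining.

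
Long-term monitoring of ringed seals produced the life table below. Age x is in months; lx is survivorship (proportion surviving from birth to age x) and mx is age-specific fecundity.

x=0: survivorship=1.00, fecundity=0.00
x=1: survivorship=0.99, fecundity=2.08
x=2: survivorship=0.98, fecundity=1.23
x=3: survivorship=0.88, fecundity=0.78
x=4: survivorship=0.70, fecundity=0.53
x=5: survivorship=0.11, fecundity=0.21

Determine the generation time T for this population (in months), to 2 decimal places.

1.87

lx·mx: 0, 2.0592, 1.2054, 0.6864, 0.371, 0.0231 → R0 = 4.3451
x·lx·mx: 0, 2.0592, 2.4108, 2.0592, 1.484, 0.1155 → Σ = 8.1287
T = 8.1287 / 4.3451 = 1.870774… → 1.87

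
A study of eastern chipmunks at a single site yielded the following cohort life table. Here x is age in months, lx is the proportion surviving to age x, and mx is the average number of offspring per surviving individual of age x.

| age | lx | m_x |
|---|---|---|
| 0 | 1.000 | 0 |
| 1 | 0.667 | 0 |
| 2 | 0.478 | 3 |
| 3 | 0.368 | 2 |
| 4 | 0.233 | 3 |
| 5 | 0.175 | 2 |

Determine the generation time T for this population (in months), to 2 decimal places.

2.99

lx·mx: 0, 0, 1.434, 0.736, 0.699, 0.35 → R0 = 3.219
x·lx·mx: 0, 0, 2.868, 2.208, 2.796, 1.75 → Σ = 9.622
T = 9.622 / 3.219 = 2.989127… → 2.99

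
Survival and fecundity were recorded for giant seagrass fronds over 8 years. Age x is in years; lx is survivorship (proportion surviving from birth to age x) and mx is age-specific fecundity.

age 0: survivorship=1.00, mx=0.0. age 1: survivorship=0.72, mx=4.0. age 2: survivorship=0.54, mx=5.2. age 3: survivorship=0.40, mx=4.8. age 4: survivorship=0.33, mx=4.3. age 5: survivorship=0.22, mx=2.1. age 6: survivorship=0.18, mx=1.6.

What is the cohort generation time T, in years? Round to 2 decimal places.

2.45

lx·mx: 0, 2.88, 2.808, 1.92, 1.419, 0.462, 0.288 → R0 = 9.777
x·lx·mx: 0, 2.88, 5.616, 5.76, 5.676, 2.31, 1.728 → Σ = 23.97
T = 23.97 / 9.777 = 2.451672… → 2.45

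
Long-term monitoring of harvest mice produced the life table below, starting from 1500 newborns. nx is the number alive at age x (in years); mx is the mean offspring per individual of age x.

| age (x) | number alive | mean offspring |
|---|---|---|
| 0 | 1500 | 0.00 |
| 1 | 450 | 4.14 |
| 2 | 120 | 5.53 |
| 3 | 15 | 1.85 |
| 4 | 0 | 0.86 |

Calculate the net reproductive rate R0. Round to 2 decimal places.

1.70

lx = nx/n0 = nx/1500: 1, 0.3, 0.08, 0.01, 0
lx·mx by age: 0, 1.242, 0.4424, 0.0185, 0
R0 = Σ lx·mx = 1.7029 → 1.70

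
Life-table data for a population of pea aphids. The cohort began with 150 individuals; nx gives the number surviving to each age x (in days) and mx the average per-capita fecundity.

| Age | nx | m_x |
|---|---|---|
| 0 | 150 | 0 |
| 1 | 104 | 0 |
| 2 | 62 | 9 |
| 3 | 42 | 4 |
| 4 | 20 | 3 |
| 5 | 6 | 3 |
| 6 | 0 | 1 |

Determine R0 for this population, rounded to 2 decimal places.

5.36

lx = nx/n0 = nx/150: 1, 0.69333…, 0.41333…, 0.28, 0.13333…, 0.04, 0
lx·mx by age: 0, 0, 3.72…, 1.12, 0.4…, 0.12, 0
R0 = Σ lx·mx = 5.36… → 5.36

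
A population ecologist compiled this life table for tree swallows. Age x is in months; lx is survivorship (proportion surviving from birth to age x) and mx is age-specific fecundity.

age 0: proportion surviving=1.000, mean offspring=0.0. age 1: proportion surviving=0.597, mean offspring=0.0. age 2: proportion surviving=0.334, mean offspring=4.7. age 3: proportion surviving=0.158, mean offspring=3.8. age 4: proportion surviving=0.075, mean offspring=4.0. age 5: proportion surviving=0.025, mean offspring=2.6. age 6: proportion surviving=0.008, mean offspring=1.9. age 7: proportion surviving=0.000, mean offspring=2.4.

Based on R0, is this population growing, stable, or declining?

growing

R0 = Σ lx·mx = 0 + 0 + 1.5698 + 0.6004 + 0.3 + 0.065 + 0.0152 + 0 = 2.5504
R0 > 1, so the population is growing.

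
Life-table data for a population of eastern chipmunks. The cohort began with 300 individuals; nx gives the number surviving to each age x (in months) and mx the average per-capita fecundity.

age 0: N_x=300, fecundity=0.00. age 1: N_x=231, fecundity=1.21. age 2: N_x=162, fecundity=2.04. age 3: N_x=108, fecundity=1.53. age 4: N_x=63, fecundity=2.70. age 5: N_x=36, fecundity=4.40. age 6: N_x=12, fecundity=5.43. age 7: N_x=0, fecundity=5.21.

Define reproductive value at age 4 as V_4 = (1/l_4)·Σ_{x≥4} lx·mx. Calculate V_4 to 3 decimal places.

6.249

lx = nx/n0 = nx/300: 1, 0.77, 0.54, 0.36, 0.21, 0.12, 0.04, 0
lx·mx for x ≥ 4: 0.567, 0.528, 0.2172, 0 → sum = 1.3122
V_4 = 1.3122 / l_4 = 1.3122 / 0.21 = 6.248571… → 6.249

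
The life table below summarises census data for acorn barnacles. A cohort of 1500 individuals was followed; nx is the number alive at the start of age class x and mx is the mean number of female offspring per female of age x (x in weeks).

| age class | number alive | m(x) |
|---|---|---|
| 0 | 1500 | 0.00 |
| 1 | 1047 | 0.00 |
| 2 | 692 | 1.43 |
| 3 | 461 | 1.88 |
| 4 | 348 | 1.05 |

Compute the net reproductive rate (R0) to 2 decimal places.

lx = nx/n0 = nx/1500: 1, 0.698, 0.46133…, 0.30733…, 0.232
lx·mx by age: 0, 0, 0.659707…, 0.577787…, 0.2436
R0 = Σ lx·mx = 1.481093… → 1.48

1.48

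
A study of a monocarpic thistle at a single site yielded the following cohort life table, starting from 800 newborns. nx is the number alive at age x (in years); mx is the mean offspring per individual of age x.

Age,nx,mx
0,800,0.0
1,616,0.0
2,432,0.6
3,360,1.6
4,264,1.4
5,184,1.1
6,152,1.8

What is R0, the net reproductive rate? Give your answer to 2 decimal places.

2.10

lx = nx/n0 = nx/800: 1, 0.77, 0.54, 0.45, 0.33, 0.23, 0.19
lx·mx by age: 0, 0, 0.324, 0.72, 0.462, 0.253, 0.342
R0 = Σ lx·mx = 2.101 → 2.10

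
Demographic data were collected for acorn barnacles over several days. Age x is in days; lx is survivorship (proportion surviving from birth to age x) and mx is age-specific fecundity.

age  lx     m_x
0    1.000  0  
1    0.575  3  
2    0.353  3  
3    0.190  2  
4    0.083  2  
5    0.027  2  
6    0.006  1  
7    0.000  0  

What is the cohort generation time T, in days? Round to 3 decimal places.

lx·mx: 0, 1.725, 1.059, 0.38, 0.166, 0.054, 0.006, 0 → R0 = 3.39
x·lx·mx: 0, 1.725, 2.118, 1.14, 0.664, 0.27, 0.036, 0 → Σ = 5.953
T = 5.953 / 3.39 = 1.756047… → 1.756

1.756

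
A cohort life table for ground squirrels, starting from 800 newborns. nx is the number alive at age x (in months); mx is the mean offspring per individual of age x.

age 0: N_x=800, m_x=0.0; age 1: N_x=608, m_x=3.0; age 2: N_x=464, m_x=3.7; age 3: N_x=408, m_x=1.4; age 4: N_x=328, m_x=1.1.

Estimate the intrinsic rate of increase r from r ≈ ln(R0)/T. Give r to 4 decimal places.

0.9149

lx = nx/n0 = nx/800: 1, 0.76, 0.58, 0.51, 0.41
R0 = Σ lx·mx = 0 + 2.28 + 2.146 + 0.714 + 0.451 = 5.591
Σ x·lx·mx = 10.518; T = 10.518/5.591 = 1.88124…
r ≈ ln(R0)/T = ln(5.591)/1.88124… = 0.914907… → 0.9149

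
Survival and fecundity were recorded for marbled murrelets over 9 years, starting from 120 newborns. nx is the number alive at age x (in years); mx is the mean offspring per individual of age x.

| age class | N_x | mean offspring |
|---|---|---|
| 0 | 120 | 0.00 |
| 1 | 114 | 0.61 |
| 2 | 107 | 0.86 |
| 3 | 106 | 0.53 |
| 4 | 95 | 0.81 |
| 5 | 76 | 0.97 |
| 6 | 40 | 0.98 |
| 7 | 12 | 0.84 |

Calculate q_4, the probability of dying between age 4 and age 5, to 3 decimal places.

lx = nx/n0 = nx/120: 1, 0.95, 0.89167…, 0.88333…, 0.79167…, 0.63333…, 0.33333…, 0.1
q_4 = (l_4 − l_5) / l_4 = (0.791667… − 0.633333…) / 0.791667…
     = 0.158333… / 0.791667… = 0.2… → 0.200

0.200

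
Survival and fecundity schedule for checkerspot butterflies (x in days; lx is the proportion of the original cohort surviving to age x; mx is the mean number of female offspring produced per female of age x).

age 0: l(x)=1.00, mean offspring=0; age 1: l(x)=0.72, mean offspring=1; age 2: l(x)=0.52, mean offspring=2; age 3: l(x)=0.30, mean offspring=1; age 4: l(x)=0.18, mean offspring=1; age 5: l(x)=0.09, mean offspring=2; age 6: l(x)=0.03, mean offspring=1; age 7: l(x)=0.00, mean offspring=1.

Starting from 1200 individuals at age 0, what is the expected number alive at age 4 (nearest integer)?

Expected survivors = N0 · l_4 = 1200 × 0.18 = 216 → 216

216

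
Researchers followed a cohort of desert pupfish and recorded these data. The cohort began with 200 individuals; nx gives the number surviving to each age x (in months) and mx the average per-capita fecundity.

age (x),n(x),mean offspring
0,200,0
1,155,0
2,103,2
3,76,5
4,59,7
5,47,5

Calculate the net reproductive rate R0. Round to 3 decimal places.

6.170

lx = nx/n0 = nx/200: 1, 0.775, 0.515, 0.38, 0.295, 0.235
lx·mx by age: 0, 0, 1.03, 1.9, 2.065, 1.175
R0 = Σ lx·mx = 6.17 → 6.170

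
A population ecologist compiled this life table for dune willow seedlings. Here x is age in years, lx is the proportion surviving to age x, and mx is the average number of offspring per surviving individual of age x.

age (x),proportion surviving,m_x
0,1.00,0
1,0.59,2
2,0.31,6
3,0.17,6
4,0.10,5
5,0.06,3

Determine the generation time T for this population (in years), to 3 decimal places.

lx·mx: 0, 1.18, 1.86, 1.02, 0.5, 0.18 → R0 = 4.74
x·lx·mx: 0, 1.18, 3.72, 3.06, 2, 0.9 → Σ = 10.86
T = 10.86 / 4.74 = 2.291139… → 2.291

2.291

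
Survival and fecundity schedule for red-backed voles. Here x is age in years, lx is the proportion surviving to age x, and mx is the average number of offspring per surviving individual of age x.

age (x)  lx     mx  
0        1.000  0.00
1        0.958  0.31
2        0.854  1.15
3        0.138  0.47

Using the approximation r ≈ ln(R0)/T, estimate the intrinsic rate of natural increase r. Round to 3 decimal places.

0.162

R0 = Σ lx·mx = 0 + 0.29698 + 0.9821 + 0.06486 = 1.34394
Σ x·lx·mx = 2.45576; T = 2.45576/1.34394 = 1.82728…
r ≈ ln(R0)/T = ln(1.34394)/1.82728… = 0.16177… → 0.162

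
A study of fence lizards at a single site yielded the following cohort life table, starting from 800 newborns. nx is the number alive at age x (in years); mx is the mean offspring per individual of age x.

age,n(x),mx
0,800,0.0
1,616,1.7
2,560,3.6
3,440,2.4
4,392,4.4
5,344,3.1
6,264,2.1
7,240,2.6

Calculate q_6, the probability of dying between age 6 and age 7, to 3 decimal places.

lx = nx/n0 = nx/800: 1, 0.77, 0.7, 0.55, 0.49, 0.43, 0.33, 0.3
q_6 = (l_6 − l_7) / l_6 = (0.33 − 0.3) / 0.33
     = 0.03 / 0.33 = 0.090909… → 0.091

0.091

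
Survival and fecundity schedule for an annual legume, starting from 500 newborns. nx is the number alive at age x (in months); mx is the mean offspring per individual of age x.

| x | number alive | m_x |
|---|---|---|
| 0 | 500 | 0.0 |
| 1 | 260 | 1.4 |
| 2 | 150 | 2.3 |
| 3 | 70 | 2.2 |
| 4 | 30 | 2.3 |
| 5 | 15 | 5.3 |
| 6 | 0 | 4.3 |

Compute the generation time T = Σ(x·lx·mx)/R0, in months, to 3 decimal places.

2.165

lx = nx/n0 = nx/500: 1, 0.52, 0.3, 0.14, 0.06, 0.03, 0
lx·mx: 0, 0.728, 0.69, 0.308, 0.138, 0.159, 0 → R0 = 2.023
x·lx·mx: 0, 0.728, 1.38, 0.924, 0.552, 0.795, 0 → Σ = 4.379
T = 4.379 / 2.023 = 2.164607… → 2.165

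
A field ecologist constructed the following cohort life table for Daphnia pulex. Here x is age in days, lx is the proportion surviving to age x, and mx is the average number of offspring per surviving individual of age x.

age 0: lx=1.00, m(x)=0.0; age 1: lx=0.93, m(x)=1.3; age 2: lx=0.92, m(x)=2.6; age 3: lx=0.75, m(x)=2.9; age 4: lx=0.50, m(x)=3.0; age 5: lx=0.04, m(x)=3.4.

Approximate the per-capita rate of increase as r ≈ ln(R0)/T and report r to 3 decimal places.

R0 = Σ lx·mx = 0 + 1.209 + 2.392 + 2.175 + 1.5 + 0.136 = 7.412
Σ x·lx·mx = 19.198; T = 19.198/7.412 = 2.59012…
r ≈ ln(R0)/T = ln(7.412)/2.59012… = 0.77336… → 0.773

0.773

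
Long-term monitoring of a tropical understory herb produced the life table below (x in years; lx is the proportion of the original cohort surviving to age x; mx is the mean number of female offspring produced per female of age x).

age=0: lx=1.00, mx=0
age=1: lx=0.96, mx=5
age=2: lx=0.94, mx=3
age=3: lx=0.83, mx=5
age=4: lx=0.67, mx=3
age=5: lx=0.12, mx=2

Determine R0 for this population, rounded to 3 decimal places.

14.020

lx·mx by age: 0, 4.8, 2.82, 4.15, 2.01, 0.24
R0 = Σ lx·mx = 14.02 → 14.020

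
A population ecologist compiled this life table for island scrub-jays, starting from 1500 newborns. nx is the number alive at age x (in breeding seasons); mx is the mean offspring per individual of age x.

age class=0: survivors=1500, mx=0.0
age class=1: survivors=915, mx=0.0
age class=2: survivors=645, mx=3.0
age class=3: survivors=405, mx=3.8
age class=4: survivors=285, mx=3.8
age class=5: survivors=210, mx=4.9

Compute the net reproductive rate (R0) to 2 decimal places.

lx = nx/n0 = nx/1500: 1, 0.61, 0.43, 0.27, 0.19, 0.14
lx·mx by age: 0, 0, 1.29, 1.026, 0.722, 0.686
R0 = Σ lx·mx = 3.724 → 3.72

3.72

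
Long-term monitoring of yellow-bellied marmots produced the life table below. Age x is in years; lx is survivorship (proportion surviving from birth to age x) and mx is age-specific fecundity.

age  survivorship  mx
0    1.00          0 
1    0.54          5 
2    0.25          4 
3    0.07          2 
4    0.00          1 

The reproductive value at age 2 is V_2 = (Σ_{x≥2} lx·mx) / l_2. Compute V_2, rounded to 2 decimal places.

4.56

lx·mx for x ≥ 2: 1, 0.14, 0 → sum = 1.14
V_2 = 1.14 / l_2 = 1.14 / 0.25 = 4.56 → 4.56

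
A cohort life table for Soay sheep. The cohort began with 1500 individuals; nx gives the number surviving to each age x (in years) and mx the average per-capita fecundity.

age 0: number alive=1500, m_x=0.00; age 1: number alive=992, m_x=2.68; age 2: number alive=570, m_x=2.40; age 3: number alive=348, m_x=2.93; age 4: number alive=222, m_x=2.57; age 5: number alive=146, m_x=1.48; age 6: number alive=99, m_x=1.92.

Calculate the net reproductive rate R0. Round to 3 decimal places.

4.015

lx = nx/n0 = nx/1500: 1, 0.66133…, 0.38, 0.232, 0.148, 0.09733…, 0.066
lx·mx by age: 0, 1.772373…, 0.912, 0.67976, 0.38036, 0.144053…, 0.12672
R0 = Σ lx·mx = 4.015267… → 4.015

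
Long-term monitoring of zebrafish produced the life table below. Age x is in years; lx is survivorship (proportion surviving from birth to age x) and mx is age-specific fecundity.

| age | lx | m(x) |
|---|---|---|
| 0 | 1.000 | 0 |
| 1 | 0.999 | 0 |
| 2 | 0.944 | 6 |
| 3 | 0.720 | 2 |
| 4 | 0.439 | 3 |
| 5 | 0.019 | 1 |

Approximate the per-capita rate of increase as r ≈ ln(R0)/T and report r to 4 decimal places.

R0 = Σ lx·mx = 0 + 0 + 5.664 + 1.44 + 1.317 + 0.019 = 8.44
Σ x·lx·mx = 21.011; T = 21.011/8.44 = 2.48945…
r ≈ ln(R0)/T = ln(8.44)/2.48945… = 0.856807… → 0.8568

0.8568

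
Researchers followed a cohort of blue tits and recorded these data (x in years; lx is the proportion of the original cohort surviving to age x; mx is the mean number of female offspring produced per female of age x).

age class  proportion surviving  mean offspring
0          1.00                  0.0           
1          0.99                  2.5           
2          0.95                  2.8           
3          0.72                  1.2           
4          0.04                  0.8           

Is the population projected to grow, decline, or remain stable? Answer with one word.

R0 = Σ lx·mx = 0 + 2.475 + 2.66 + 0.864 + 0.032 = 6.031
R0 > 1, so the population is growing.

growing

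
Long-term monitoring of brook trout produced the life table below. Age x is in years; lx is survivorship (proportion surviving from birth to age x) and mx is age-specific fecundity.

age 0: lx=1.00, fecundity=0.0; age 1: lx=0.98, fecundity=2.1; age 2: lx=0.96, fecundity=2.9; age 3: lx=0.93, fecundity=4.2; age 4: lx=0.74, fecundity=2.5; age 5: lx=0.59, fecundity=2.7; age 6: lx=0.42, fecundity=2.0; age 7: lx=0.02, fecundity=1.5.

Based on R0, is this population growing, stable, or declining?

growing

R0 = Σ lx·mx = 0 + 2.058 + 2.784 + 3.906 + 1.85 + 1.593 + 0.84 + 0.03 = 13.061
R0 > 1, so the population is growing.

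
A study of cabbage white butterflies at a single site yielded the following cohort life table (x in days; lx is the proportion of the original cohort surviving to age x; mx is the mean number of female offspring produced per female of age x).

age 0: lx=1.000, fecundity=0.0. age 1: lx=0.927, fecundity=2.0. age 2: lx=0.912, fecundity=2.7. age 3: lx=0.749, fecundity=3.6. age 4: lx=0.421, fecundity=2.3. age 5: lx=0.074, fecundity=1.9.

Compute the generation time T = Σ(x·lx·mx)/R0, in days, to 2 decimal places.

lx·mx: 0, 1.854, 2.4624, 2.6964, 0.9683, 0.1406 → R0 = 8.1217
x·lx·mx: 0, 1.854, 4.9248, 8.0892, 3.8732, 0.703 → Σ = 19.4442
T = 19.4442 / 8.1217 = 2.394105… → 2.39

2.39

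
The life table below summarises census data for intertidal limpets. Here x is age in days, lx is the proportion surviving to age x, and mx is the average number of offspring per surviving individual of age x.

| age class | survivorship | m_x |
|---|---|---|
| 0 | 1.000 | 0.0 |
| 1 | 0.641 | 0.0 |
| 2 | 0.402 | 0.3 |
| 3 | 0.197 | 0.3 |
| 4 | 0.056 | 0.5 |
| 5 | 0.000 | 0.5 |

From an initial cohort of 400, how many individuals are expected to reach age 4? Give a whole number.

Expected survivors = N0 · l_4 = 400 × 0.056 = 22.4 → 22

22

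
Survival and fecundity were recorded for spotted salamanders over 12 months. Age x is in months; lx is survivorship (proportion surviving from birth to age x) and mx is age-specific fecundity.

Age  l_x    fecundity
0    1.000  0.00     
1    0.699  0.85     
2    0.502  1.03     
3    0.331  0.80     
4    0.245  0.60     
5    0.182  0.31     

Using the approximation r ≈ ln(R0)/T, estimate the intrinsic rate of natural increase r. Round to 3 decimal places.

0.219

R0 = Σ lx·mx = 0 + 0.59415 + 0.51706 + 0.2648 + 0.147 + 0.05642 = 1.57943
Σ x·lx·mx = 3.29277; T = 3.29277/1.57943 = 2.08478…
r ≈ ln(R0)/T = ln(1.57943)/2.08478… = 0.21924… → 0.219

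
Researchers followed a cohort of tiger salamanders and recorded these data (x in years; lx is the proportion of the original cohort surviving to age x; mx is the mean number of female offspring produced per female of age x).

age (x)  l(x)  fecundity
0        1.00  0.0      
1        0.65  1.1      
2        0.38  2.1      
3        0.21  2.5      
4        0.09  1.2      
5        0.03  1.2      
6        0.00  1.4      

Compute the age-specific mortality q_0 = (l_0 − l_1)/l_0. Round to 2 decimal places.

0.35

q_0 = (l_0 − l_1) / l_0 = (1 − 0.65) / 1
     = 0.35 / 1 = 0.35 → 0.35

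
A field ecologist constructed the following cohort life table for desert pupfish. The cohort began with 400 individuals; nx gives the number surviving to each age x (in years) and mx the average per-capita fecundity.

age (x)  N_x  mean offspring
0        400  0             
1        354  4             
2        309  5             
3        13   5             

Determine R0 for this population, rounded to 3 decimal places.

lx = nx/n0 = nx/400: 1, 0.885, 0.7725, 0.0325
lx·mx by age: 0, 3.54, 3.8625, 0.1625
R0 = Σ lx·mx = 7.565 → 7.565

7.565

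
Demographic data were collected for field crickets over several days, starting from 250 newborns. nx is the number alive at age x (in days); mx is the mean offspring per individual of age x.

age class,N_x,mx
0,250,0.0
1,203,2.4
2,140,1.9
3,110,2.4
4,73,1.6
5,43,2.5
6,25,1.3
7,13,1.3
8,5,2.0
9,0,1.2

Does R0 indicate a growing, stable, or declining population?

lx = nx/n0 = nx/250: 1, 0.812, 0.56, 0.44, 0.292, 0.172, 0.1, 0.052, 0.02, 0
R0 = Σ lx·mx = 0 + 1.9488 + 1.064 + 1.056 + 0.4672 + 0.43 + 0.13 + 0.0676 + 0.04 + 0 = 5.2036
R0 > 1, so the population is growing.

growing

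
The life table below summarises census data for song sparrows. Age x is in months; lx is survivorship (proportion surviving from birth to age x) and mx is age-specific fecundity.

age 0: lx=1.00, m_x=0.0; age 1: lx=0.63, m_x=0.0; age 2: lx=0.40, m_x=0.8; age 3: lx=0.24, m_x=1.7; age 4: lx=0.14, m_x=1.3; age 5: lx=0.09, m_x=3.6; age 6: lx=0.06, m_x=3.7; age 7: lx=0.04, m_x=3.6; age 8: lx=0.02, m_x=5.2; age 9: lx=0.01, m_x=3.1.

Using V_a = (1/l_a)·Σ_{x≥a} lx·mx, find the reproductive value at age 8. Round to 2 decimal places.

6.75

lx·mx for x ≥ 8: 0.104, 0.031 → sum = 0.135
V_8 = 0.135 / l_8 = 0.135 / 0.02 = 6.75 → 6.75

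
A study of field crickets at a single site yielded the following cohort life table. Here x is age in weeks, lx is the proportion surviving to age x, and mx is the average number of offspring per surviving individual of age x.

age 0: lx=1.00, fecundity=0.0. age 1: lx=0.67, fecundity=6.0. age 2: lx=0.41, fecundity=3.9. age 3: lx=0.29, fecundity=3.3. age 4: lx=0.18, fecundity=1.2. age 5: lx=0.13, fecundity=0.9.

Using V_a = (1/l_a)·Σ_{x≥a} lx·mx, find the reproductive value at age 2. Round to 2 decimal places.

7.05

lx·mx for x ≥ 2: 1.599, 0.957, 0.216, 0.117 → sum = 2.889
V_2 = 2.889 / l_2 = 2.889 / 0.41 = 7.046341… → 7.05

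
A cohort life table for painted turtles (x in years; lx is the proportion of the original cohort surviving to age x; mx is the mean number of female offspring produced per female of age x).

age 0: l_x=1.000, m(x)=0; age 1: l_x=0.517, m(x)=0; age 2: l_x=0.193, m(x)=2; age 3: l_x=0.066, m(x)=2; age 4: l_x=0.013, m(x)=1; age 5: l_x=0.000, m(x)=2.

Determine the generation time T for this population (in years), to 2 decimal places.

2.30

lx·mx: 0, 0, 0.386, 0.132, 0.013, 0 → R0 = 0.531
x·lx·mx: 0, 0, 0.772, 0.396, 0.052, 0 → Σ = 1.22
T = 1.22 / 0.531 = 2.297552… → 2.30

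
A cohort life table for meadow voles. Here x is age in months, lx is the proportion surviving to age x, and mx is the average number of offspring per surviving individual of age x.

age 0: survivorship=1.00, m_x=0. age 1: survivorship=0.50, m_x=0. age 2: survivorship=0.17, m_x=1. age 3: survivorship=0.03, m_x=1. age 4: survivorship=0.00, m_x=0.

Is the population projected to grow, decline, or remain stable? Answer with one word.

declining

R0 = Σ lx·mx = 0 + 0 + 0.17 + 0.03 + 0 = 0.2
R0 < 1, so the population is declining.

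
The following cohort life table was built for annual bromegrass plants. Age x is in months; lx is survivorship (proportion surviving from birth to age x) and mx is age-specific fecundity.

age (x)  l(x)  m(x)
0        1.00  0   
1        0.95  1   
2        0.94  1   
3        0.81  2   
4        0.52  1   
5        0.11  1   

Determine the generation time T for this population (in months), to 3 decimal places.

2.493

lx·mx: 0, 0.95, 0.94, 1.62, 0.52, 0.11 → R0 = 4.14
x·lx·mx: 0, 0.95, 1.88, 4.86, 2.08, 0.55 → Σ = 10.32
T = 10.32 / 4.14 = 2.492754… → 2.493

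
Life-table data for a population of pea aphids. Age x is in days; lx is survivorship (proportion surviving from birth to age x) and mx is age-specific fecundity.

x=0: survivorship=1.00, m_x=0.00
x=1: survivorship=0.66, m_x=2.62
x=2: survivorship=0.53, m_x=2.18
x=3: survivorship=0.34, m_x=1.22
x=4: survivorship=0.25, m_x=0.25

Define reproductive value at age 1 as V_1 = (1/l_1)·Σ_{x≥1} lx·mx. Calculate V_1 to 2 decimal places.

lx·mx for x ≥ 1: 1.7292, 1.1554, 0.4148, 0.0625 → sum = 3.3619
V_1 = 3.3619 / l_1 = 3.3619 / 0.66 = 5.093788… → 5.09

5.09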